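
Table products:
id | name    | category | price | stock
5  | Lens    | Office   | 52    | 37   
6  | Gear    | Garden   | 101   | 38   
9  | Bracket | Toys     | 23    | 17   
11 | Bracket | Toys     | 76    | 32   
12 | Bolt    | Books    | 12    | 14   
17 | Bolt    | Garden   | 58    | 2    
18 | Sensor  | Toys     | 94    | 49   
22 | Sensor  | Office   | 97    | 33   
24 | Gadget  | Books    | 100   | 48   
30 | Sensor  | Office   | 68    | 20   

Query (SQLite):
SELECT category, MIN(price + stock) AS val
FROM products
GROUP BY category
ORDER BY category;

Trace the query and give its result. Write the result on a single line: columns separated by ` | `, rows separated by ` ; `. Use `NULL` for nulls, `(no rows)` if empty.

Books | 26 ; Garden | 60 ; Office | 88 ; Toys | 40

For each row compute price + stock.
Group by category; take MIN of the expression per group.
  Books: ids {12, 24} → MIN(price + stock)=26
  Garden: ids {6, 17} → MIN(price + stock)=60
  Office: ids {5, 22, 30} → MIN(price + stock)=88
  Toys: ids {9, 11, 18} → MIN(price + stock)=40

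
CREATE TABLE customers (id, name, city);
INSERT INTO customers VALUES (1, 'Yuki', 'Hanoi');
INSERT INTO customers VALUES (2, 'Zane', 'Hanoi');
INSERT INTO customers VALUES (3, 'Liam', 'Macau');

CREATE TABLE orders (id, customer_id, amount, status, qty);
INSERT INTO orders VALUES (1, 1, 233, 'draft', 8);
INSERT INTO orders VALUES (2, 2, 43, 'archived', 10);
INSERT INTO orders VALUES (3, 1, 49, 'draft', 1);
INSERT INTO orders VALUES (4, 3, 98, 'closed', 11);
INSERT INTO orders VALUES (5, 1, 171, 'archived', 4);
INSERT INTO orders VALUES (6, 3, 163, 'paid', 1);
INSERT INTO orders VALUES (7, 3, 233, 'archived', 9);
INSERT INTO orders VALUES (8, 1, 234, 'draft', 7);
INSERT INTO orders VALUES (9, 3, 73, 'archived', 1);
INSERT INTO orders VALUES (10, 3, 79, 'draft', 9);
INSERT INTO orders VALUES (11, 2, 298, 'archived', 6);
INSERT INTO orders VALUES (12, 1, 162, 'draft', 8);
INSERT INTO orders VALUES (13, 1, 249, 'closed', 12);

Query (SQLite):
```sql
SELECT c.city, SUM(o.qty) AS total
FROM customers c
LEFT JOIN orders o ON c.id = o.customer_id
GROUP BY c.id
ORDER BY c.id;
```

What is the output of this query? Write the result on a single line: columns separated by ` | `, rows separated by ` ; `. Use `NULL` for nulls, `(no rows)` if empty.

LEFT JOIN keeps every customers row; unmatched ones get NULL for orders columns.
Group by customers.id and compute SUM(o.qty). SUM over an all-NULL group is NULL.
  1: ids {1, 3, 5, 8, 12, 13} → SUM(o.qty)=40
  2: ids {2, 11} → SUM(o.qty)=16
  3: ids {4, 6, 7, 9, 10} → SUM(o.qty)=31

Hanoi | 40 ; Hanoi | 16 ; Macau | 31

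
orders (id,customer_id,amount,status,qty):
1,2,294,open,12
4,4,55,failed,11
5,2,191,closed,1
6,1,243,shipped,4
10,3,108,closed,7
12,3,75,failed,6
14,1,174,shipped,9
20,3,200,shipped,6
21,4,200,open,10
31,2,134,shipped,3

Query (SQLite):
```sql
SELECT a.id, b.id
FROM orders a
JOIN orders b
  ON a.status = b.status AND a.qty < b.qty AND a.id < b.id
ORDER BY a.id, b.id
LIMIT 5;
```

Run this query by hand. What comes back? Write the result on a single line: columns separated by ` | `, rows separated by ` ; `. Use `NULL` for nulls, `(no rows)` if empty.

Pairs (a,b) with same status, a.qty < b.qty, a.id < b.id.
status groups: closed:{5,10} failed:{4,12} open:{1,21} shipped:{6,14,20,31}
Ordered by (a.id, b.id); first 5.

5 | 10 ; 6 | 14 ; 6 | 20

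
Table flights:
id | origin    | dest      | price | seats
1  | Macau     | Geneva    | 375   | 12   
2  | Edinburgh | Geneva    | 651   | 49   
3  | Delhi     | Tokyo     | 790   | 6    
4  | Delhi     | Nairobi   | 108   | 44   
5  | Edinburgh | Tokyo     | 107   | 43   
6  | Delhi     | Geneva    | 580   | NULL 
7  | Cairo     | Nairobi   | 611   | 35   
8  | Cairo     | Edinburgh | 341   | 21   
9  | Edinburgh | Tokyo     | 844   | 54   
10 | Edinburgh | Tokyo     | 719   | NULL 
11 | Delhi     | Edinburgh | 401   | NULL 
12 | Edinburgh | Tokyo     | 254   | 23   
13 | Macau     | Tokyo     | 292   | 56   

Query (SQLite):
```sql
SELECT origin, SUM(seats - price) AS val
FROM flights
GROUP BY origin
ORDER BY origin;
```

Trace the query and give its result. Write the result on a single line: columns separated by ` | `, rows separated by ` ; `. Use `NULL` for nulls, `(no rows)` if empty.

For each row compute seats - price.
Group by origin; take SUM of the expression per group.
  Cairo: ids {7, 8} → SUM(seats - price)=-896
  Delhi: ids {3, 4, 6, 11} → SUM(seats - price)=-848
  Edinburgh: ids {2, 5, 9, 10, 12} → SUM(seats - price)=-1687
  Macau: ids {1, 13} → SUM(seats - price)=-599

Cairo | -896 ; Delhi | -848 ; Edinburgh | -1687 ; Macau | -599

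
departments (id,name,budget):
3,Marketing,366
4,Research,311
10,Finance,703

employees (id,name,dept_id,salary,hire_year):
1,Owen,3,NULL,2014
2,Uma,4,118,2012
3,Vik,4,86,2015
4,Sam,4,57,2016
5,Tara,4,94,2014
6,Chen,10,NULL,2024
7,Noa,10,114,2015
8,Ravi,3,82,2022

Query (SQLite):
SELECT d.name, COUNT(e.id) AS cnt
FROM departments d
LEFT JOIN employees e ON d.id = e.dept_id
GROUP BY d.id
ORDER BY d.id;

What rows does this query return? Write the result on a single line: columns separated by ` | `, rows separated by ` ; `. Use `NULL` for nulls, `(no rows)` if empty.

Marketing | 2 ; Research | 4 ; Finance | 2

LEFT JOIN keeps every departments row; unmatched ones get NULL for employees columns.
Group by departments.id and compute COUNT(e.id). COUNT(col) of an all-NULL group is 0.
  3: ids {1, 8} → COUNT(e.id)=2
  4: ids {2, 3, 4, 5} → COUNT(e.id)=4
  10: ids {6, 7} → COUNT(e.id)=2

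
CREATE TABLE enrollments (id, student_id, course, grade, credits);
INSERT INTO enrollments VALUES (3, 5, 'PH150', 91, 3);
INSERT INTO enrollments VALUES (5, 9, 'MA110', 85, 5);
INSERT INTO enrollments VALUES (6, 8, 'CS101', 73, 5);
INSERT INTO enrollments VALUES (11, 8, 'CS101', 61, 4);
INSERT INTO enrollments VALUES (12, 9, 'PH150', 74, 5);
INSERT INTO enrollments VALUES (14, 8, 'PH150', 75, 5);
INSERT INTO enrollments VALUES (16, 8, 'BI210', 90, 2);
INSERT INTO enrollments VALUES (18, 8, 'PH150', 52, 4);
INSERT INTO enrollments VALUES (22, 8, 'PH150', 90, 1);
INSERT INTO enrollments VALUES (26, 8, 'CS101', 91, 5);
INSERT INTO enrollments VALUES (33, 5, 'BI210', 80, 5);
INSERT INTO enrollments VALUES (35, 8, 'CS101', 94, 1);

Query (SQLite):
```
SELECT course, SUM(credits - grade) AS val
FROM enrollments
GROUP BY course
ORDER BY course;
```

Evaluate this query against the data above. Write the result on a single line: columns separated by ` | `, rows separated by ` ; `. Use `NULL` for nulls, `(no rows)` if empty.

BI210 | -163 ; CS101 | -304 ; MA110 | -80 ; PH150 | -364

For each row compute credits - grade.
Group by course; take SUM of the expression per group.
  BI210: ids {16, 33} → SUM(credits - grade)=-163
  CS101: ids {6, 11, 26, 35} → SUM(credits - grade)=-304
  MA110: ids {5} → SUM(credits - grade)=-80
  PH150: ids {3, 12, 14, 18, 22} → SUM(credits - grade)=-364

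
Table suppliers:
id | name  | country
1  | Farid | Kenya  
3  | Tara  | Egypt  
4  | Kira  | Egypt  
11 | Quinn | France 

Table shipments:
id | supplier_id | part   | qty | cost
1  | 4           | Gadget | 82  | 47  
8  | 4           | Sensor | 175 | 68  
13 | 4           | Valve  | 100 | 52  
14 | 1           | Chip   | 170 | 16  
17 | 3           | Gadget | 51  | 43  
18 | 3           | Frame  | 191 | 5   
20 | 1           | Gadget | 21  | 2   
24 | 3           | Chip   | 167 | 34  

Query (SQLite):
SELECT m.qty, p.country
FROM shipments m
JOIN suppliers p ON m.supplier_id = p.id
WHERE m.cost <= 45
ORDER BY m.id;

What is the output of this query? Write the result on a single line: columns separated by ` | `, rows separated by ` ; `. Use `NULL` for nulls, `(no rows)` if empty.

170 | Kenya ; 51 | Egypt ; 191 | Egypt ; 21 | Kenya ; 167 | Egypt

Each shipments row matches the suppliers row where supplier_id = suppliers.id.
Then keep rows with m.cost <= 45.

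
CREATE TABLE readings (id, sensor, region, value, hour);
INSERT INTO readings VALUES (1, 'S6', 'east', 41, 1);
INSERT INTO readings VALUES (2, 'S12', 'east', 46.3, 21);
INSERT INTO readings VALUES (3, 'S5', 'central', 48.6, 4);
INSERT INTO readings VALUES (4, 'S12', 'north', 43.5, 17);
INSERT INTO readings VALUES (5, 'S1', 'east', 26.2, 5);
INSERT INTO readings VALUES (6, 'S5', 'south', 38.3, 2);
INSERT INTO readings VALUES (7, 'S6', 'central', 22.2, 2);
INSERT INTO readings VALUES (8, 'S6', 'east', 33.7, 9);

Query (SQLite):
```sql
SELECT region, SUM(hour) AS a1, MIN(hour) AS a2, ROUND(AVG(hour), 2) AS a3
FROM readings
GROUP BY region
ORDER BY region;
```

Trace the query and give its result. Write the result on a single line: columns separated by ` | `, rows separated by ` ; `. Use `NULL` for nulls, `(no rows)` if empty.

Group readings by region.
Per group compute: SUM(hour), MIN(hour), ROUND(AVG(hour), 2).
  central: ids {3, 7} → SUM(hour)=6, MIN(hour)=2, ROUND(AVG(hour), 2)=3
  east: ids {1, 2, 5, 8} → SUM(hour)=36, MIN(hour)=1, ROUND(AVG(hour), 2)=9
  north: ids {4} → SUM(hour)=17, MIN(hour)=17, ROUND(AVG(hour), 2)=17
  south: ids {6} → SUM(hour)=2, MIN(hour)=2, ROUND(AVG(hour), 2)=2

central | 6 | 2 | 3 ; east | 36 | 1 | 9 ; north | 17 | 17 | 17 ; south | 2 | 2 | 2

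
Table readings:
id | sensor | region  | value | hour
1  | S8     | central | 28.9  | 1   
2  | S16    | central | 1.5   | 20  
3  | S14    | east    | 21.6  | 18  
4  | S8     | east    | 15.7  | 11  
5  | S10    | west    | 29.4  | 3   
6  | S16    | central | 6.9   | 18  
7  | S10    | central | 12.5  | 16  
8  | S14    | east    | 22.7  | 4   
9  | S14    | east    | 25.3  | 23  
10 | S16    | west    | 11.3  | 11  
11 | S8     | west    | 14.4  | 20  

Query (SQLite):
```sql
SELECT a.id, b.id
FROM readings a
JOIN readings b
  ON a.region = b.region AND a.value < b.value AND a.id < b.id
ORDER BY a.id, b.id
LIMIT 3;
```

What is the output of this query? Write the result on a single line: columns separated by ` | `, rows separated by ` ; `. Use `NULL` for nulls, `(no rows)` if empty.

2 | 6 ; 2 | 7 ; 3 | 8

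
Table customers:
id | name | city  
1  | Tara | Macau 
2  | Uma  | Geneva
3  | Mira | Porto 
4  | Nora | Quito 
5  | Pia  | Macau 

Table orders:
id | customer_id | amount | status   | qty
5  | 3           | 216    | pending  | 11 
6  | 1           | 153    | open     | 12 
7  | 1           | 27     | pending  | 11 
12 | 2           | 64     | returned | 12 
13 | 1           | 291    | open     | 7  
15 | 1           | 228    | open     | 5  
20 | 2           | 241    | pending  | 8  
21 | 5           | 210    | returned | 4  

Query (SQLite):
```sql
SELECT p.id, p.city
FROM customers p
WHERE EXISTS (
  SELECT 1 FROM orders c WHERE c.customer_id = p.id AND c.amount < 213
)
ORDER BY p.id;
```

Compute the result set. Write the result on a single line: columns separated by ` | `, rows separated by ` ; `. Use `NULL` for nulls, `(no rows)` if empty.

For each customers row, check whether any orders with matching customer_id has amount < 213.
Keep rows where that is true.

1 | Macau ; 2 | Geneva ; 5 | Macau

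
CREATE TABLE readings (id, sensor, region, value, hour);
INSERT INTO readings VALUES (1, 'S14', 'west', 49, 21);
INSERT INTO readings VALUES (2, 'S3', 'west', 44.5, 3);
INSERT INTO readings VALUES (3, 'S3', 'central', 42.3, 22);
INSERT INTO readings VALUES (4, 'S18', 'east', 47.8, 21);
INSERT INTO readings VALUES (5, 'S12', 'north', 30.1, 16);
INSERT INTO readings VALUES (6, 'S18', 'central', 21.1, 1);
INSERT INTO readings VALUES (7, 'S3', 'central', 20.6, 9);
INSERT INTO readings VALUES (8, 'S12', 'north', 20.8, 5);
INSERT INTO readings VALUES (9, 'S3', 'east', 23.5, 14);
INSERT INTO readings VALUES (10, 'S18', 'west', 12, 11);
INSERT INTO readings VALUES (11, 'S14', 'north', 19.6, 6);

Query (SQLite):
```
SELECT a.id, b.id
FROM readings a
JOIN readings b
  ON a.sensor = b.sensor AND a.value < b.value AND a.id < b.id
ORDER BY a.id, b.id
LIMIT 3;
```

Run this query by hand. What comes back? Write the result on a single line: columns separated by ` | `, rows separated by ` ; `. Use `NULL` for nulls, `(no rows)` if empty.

7 | 9

Pairs (a,b) with same sensor, a.value < b.value, a.id < b.id.
sensor groups: S12:{5,8} S14:{1,11} S18:{4,6,10} S3:{2,3,7,9}
Ordered by (a.id, b.id); first 3.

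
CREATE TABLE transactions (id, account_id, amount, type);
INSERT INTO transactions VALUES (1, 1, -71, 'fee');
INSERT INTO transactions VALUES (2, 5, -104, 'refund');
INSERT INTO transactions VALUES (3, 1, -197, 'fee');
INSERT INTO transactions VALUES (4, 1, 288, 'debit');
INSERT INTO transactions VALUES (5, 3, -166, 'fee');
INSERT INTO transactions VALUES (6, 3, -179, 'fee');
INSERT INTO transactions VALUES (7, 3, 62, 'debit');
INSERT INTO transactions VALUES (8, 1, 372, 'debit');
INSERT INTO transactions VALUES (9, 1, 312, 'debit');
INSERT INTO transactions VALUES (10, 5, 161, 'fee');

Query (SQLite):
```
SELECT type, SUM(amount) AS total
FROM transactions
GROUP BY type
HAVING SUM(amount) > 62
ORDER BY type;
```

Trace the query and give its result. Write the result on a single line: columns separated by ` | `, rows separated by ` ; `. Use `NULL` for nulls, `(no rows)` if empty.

Partition transactions by type; compute SUM(amount) within each group.
HAVING: keep groups where SUM(amount) > 62.
  debit: ids {4, 7, 8, 9} → SUM(amount)=1034
  fee: ids {1, 3, 5, 6, 10} → SUM(amount)=-452
  refund: ids {2} → SUM(amount)=-104

debit | 1034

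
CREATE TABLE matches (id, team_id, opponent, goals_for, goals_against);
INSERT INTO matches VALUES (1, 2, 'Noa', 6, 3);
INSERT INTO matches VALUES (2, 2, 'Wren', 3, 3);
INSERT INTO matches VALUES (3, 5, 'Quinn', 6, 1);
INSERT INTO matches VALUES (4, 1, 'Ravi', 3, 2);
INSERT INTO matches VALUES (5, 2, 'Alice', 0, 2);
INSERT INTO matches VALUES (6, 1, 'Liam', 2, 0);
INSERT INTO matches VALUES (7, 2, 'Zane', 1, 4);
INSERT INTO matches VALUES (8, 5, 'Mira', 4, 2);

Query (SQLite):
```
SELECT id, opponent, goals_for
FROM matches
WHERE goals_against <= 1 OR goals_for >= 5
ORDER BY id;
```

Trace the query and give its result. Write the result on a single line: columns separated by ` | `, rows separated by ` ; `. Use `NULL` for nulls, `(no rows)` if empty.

goals_against <= 1: ids {3, 6}
goals_for >= 5: ids {1, 3}
Combine with OR.

1 | Noa | 6 ; 3 | Quinn | 6 ; 6 | Liam | 2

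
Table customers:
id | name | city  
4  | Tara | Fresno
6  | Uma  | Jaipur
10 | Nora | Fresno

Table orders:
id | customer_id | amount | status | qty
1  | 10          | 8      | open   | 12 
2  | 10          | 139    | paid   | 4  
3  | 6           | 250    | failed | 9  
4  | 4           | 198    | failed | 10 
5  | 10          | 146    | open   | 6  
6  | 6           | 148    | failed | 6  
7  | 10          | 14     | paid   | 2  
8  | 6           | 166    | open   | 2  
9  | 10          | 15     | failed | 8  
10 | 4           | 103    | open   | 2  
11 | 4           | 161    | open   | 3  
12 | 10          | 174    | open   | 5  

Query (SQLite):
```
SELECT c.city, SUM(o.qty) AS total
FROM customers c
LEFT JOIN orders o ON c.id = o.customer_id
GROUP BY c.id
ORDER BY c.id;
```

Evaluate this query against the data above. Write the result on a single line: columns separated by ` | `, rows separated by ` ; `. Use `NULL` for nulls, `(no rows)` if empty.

LEFT JOIN keeps every customers row; unmatched ones get NULL for orders columns.
Group by customers.id and compute SUM(o.qty). SUM over an all-NULL group is NULL.
  4: ids {4, 10, 11} → SUM(o.qty)=15
  6: ids {3, 6, 8} → SUM(o.qty)=17
  10: ids {1, 2, 5, 7, 9, 12} → SUM(o.qty)=37

Fresno | 15 ; Jaipur | 17 ; Fresno | 37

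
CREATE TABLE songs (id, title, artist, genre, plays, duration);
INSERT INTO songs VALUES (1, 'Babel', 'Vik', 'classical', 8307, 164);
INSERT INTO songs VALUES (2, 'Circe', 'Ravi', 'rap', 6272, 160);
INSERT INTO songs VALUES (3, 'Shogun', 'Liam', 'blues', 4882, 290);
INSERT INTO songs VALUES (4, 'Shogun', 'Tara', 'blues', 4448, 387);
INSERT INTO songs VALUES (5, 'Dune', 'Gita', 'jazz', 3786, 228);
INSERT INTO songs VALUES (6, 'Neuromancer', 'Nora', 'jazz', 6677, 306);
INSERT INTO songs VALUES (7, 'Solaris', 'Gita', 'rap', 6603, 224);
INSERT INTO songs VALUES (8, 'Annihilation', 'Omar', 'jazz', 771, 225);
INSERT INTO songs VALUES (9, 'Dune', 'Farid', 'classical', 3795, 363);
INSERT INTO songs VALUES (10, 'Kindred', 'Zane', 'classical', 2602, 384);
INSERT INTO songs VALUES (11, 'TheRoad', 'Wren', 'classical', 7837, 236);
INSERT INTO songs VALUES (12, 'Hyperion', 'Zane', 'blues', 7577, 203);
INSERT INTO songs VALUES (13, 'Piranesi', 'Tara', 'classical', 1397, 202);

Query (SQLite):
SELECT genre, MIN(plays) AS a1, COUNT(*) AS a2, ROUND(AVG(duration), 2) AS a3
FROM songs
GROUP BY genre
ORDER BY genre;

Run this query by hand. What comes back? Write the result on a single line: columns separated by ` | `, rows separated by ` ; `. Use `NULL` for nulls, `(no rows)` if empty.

Group songs by genre.
Per group compute: MIN(plays), COUNT(*), ROUND(AVG(duration), 2).
  blues: ids {3, 4, 12} → MIN(plays)=4448, COUNT(*)=3, ROUND(AVG(duration), 2)=293.33
  classical: ids {1, 9, 10, 11, 13} → MIN(plays)=1397, COUNT(*)=5, ROUND(AVG(duration), 2)=269.8
  jazz: ids {5, 6, 8} → MIN(plays)=771, COUNT(*)=3, ROUND(AVG(duration), 2)=253
  rap: ids {2, 7} → MIN(plays)=6272, COUNT(*)=2, ROUND(AVG(duration), 2)=192

blues | 4448 | 3 | 293.33 ; classical | 1397 | 5 | 269.8 ; jazz | 771 | 3 | 253 ; rap | 6272 | 2 | 192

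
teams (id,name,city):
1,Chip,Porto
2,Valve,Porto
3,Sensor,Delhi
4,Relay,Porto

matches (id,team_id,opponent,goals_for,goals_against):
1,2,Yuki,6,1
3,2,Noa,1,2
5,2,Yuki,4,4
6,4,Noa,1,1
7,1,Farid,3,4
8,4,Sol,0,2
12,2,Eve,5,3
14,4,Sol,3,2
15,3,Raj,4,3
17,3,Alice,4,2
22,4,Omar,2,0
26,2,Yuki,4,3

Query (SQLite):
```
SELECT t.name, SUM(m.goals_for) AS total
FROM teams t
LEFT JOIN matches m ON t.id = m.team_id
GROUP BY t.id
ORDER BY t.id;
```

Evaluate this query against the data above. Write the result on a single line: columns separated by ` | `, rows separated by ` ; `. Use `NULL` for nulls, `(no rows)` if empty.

LEFT JOIN keeps every teams row; unmatched ones get NULL for matches columns.
Group by teams.id and compute SUM(m.goals_for). SUM over an all-NULL group is NULL.
  1: ids {7} → SUM(m.goals_for)=3
  2: ids {1, 3, 5, 12, 26} → SUM(m.goals_for)=20
  3: ids {15, 17} → SUM(m.goals_for)=8
  4: ids {6, 8, 14, 22} → SUM(m.goals_for)=6

Chip | 3 ; Valve | 20 ; Sensor | 8 ; Relay | 6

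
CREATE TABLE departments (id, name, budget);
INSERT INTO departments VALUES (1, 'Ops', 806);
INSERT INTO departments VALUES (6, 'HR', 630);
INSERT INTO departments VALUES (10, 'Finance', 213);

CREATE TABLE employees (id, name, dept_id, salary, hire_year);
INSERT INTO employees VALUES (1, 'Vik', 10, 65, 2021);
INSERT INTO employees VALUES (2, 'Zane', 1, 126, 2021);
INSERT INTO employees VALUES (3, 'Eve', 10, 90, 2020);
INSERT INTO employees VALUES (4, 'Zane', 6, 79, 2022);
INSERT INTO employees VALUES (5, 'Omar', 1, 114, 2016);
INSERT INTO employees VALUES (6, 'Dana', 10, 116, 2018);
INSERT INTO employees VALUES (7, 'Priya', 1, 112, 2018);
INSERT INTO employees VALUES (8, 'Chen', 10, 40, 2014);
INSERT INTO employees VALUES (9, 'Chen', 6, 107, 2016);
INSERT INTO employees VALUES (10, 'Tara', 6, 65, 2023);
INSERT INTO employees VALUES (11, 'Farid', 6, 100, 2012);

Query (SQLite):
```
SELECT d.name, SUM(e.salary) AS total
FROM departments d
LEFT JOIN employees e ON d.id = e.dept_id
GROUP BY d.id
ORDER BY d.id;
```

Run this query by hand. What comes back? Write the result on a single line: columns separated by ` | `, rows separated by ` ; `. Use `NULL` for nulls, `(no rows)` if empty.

LEFT JOIN keeps every departments row; unmatched ones get NULL for employees columns.
Group by departments.id and compute SUM(e.salary). SUM over an all-NULL group is NULL.
  1: ids {2, 5, 7} → SUM(e.salary)=352
  6: ids {4, 9, 10, 11} → SUM(e.salary)=351
  10: ids {1, 3, 6, 8} → SUM(e.salary)=311

Ops | 352 ; HR | 351 ; Finance | 311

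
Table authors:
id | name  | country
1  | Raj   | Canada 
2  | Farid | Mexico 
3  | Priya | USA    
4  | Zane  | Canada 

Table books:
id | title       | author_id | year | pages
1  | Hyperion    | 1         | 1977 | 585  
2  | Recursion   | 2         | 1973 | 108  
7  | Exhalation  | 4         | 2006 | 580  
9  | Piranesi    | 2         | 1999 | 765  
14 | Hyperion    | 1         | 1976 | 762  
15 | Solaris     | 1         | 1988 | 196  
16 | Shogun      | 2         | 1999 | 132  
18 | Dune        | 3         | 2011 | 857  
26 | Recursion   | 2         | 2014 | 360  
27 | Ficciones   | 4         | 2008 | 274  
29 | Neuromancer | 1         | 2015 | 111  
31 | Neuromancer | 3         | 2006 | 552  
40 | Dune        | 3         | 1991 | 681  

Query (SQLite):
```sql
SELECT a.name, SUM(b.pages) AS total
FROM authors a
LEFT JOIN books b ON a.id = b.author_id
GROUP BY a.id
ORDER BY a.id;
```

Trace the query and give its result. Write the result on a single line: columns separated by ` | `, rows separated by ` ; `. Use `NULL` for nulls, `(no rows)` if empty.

Raj | 1654 ; Farid | 1365 ; Priya | 2090 ; Zane | 854

LEFT JOIN keeps every authors row; unmatched ones get NULL for books columns.
Group by authors.id and compute SUM(b.pages). SUM over an all-NULL group is NULL.
  1: ids {1, 14, 15, 29} → SUM(b.pages)=1654
  2: ids {2, 9, 16, 26} → SUM(b.pages)=1365
  3: ids {18, 31, 40} → SUM(b.pages)=2090
  4: ids {7, 27} → SUM(b.pages)=854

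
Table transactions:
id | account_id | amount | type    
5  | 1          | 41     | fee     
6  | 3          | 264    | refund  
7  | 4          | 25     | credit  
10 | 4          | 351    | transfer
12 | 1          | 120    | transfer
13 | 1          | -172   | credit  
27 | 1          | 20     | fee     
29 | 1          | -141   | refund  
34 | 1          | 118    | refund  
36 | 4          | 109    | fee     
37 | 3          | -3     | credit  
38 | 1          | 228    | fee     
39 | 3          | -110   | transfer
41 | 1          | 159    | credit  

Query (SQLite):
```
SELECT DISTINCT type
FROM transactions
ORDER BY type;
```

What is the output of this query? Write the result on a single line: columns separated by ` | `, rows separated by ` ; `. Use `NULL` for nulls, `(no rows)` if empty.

credit ; fee ; refund ; transfer

Collect distinct type values from transactions.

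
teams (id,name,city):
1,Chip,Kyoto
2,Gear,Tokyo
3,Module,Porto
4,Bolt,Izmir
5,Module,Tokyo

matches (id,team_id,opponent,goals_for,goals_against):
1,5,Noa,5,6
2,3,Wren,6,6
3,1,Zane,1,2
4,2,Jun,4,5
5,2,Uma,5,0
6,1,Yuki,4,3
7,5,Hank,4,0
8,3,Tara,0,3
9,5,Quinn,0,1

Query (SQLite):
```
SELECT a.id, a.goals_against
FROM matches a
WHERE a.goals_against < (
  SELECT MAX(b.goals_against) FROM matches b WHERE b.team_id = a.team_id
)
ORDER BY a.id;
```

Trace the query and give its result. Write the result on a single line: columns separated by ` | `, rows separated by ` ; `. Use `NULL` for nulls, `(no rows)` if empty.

3 | 2 ; 5 | 0 ; 7 | 0 ; 8 | 3 ; 9 | 1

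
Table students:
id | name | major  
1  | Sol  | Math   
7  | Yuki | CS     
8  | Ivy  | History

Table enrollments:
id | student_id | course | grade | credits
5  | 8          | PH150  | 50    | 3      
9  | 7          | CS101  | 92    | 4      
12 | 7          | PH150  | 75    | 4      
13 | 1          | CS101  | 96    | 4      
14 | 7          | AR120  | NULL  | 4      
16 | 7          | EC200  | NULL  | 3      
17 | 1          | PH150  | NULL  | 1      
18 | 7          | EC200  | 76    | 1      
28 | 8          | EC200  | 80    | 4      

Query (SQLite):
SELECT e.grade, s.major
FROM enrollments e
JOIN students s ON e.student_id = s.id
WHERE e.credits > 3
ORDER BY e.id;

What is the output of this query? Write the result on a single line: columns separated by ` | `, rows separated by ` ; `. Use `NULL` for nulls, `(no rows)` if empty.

Each enrollments row matches the students row where student_id = students.id.
Then keep rows with e.credits > 3.

92 | CS ; 75 | CS ; 96 | Math ; NULL | CS ; 80 | History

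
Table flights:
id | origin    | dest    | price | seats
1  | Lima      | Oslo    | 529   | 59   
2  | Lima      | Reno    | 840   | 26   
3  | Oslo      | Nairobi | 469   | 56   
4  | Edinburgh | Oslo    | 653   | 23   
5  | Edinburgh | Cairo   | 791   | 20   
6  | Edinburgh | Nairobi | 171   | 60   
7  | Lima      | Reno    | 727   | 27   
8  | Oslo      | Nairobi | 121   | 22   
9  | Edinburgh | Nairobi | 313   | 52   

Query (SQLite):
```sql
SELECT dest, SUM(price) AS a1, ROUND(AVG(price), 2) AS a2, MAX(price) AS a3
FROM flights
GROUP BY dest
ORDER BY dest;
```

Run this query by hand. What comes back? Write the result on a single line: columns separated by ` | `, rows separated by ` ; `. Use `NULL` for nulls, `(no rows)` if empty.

Cairo | 791 | 791 | 791 ; Nairobi | 1074 | 268.5 | 469 ; Oslo | 1182 | 591 | 653 ; Reno | 1567 | 783.5 | 840

Group flights by dest.
Per group compute: SUM(price), ROUND(AVG(price), 2), MAX(price).
  Cairo: ids {5} → SUM(price)=791, ROUND(AVG(price), 2)=791, MAX(price)=791
  Nairobi: ids {3, 6, 8, 9} → SUM(price)=1074, ROUND(AVG(price), 2)=268.5, MAX(price)=469
  Oslo: ids {1, 4} → SUM(price)=1182, ROUND(AVG(price), 2)=591, MAX(price)=653
  Reno: ids {2, 7} → SUM(price)=1567, ROUND(AVG(price), 2)=783.5, MAX(price)=840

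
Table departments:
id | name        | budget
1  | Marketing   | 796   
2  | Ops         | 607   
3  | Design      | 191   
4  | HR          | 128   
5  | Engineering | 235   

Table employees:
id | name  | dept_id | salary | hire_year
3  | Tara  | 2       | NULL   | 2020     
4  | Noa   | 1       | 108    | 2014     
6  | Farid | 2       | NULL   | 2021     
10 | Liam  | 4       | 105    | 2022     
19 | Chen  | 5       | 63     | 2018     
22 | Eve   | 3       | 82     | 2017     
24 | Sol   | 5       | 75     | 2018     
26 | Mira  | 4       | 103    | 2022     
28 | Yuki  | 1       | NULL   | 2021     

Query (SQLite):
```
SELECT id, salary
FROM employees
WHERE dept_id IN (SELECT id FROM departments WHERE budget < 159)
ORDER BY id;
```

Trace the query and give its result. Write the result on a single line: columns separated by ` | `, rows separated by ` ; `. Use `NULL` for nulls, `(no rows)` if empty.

10 | 105 ; 26 | 103

Inner query: departments.id where budget < 159.
Outer: keep employees rows whose dept_id is in that set.
Inner query → {4}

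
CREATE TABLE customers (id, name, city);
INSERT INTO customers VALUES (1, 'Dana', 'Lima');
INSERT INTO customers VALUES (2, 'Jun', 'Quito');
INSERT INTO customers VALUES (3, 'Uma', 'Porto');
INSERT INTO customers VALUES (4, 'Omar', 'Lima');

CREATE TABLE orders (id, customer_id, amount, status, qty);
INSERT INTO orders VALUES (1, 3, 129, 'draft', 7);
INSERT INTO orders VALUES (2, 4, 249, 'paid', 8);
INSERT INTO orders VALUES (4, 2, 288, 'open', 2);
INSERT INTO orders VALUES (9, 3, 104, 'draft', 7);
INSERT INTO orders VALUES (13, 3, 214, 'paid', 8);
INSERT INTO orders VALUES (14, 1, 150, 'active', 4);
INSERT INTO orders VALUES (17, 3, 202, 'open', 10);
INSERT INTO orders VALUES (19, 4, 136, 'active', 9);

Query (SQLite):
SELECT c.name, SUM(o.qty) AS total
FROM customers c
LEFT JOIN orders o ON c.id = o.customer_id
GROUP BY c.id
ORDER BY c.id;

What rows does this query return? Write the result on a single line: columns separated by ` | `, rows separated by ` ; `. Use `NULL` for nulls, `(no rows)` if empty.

Dana | 4 ; Jun | 2 ; Uma | 32 ; Omar | 17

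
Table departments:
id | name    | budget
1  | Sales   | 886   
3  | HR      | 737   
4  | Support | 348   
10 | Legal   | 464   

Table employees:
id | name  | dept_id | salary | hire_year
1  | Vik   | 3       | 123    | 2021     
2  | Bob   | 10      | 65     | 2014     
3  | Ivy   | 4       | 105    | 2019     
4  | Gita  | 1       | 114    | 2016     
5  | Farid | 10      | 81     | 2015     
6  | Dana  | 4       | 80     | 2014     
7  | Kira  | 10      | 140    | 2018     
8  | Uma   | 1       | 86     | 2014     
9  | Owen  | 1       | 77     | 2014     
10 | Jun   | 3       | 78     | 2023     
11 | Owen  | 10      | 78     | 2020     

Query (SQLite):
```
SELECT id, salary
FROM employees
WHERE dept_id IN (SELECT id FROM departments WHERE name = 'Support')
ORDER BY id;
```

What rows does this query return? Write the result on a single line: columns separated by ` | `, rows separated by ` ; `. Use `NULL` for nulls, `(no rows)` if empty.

3 | 105 ; 6 | 80

Inner query: departments.id where name = 'Support'.
Outer: keep employees rows whose dept_id is in that set.
Inner query → {4}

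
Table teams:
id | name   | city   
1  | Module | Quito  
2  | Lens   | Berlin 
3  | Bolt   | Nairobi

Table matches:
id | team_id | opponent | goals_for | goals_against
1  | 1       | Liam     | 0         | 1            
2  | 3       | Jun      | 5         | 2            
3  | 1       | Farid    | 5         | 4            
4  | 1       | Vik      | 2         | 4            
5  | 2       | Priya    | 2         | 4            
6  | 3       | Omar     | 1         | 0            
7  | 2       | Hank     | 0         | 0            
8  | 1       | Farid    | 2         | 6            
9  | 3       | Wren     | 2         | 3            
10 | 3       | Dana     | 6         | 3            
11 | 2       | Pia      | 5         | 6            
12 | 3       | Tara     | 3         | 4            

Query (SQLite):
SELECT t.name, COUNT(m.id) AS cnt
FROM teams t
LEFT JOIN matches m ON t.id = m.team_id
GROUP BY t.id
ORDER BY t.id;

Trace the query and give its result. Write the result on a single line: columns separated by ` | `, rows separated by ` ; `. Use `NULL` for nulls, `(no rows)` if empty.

Module | 4 ; Lens | 3 ; Bolt | 5

LEFT JOIN keeps every teams row; unmatched ones get NULL for matches columns.
Group by teams.id and compute COUNT(m.id). COUNT(col) of an all-NULL group is 0.
  1: ids {1, 3, 4, 8} → COUNT(m.id)=4
  2: ids {5, 7, 11} → COUNT(m.id)=3
  3: ids {2, 6, 9, 10, 12} → COUNT(m.id)=5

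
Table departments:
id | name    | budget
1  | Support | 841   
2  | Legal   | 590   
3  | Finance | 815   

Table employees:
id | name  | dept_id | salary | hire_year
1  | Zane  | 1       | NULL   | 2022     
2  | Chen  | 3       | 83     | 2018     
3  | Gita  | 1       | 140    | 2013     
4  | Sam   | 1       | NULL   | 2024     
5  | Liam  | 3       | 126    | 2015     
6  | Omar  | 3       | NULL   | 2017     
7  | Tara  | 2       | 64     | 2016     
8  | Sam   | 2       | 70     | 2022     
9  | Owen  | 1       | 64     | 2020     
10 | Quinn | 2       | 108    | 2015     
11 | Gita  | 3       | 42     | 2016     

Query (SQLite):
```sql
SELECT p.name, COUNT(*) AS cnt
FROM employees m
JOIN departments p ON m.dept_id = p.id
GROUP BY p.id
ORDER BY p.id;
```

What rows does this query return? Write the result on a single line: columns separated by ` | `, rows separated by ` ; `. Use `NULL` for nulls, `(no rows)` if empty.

Support | 4 ; Legal | 3 ; Finance | 4

Join each employees row to its departments via dept_id.
Group joined rows by departments.id; compute COUNT(*) per group.
  1: ids {1, 3, 4, 9} → COUNT(*)=4
  2: ids {7, 8, 10} → COUNT(*)=3
  3: ids {2, 5, 6, 11} → COUNT(*)=4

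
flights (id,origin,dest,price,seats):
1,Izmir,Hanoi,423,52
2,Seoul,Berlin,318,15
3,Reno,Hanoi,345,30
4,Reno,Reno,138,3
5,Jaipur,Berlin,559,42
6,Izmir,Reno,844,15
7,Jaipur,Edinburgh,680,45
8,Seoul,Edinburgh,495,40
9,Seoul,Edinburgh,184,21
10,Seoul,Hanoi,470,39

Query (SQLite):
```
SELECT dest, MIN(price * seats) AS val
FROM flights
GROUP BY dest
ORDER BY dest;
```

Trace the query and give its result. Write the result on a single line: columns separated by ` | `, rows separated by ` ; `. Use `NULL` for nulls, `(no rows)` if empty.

Berlin | 4770 ; Edinburgh | 3864 ; Hanoi | 10350 ; Reno | 414

For each row compute price * seats.
Group by dest; take MIN of the expression per group.
  Berlin: ids {2, 5} → MIN(price * seats)=4770
  Edinburgh: ids {7, 8, 9} → MIN(price * seats)=3864
  Hanoi: ids {1, 3, 10} → MIN(price * seats)=10350
  Reno: ids {4, 6} → MIN(price * seats)=414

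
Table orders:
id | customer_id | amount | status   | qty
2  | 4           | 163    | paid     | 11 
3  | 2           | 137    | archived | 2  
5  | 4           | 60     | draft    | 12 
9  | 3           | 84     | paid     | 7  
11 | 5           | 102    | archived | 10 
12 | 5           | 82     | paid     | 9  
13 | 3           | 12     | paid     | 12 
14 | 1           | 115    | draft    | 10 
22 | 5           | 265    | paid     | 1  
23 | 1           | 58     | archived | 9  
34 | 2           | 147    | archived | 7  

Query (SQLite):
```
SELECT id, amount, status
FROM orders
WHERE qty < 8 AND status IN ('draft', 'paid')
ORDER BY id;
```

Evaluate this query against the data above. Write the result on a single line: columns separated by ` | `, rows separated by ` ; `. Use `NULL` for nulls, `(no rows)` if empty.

9 | 84 | paid ; 22 | 265 | paid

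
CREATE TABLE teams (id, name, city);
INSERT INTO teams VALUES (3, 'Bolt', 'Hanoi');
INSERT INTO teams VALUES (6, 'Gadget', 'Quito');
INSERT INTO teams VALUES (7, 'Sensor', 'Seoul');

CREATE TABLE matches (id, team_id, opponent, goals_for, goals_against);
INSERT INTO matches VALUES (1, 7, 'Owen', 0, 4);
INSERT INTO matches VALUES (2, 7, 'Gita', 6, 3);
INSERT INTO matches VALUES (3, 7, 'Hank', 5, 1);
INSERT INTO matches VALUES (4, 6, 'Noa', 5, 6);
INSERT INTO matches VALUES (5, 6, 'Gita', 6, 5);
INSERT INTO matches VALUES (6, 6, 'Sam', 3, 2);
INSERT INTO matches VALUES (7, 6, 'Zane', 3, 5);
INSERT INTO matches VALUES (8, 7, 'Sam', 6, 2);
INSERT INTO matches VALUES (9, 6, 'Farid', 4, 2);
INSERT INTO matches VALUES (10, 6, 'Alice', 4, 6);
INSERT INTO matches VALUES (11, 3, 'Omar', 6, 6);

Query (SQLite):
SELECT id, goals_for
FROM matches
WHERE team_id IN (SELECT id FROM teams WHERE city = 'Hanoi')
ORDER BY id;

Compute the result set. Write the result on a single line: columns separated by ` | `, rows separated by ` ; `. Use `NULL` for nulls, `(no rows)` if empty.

11 | 6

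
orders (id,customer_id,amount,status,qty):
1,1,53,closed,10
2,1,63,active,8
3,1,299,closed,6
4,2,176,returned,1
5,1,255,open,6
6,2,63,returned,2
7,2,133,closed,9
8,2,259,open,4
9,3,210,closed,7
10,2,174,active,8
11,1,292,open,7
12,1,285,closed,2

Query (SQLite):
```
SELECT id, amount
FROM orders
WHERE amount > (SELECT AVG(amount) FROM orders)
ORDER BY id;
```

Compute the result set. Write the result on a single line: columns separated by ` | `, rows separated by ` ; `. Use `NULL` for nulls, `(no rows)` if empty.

Scalar subquery: AVG(amount) over all orders rows = 188.5.
Keep rows where amount > that value.

3 | 299 ; 5 | 255 ; 8 | 259 ; 9 | 210 ; 11 | 292 ; 12 | 285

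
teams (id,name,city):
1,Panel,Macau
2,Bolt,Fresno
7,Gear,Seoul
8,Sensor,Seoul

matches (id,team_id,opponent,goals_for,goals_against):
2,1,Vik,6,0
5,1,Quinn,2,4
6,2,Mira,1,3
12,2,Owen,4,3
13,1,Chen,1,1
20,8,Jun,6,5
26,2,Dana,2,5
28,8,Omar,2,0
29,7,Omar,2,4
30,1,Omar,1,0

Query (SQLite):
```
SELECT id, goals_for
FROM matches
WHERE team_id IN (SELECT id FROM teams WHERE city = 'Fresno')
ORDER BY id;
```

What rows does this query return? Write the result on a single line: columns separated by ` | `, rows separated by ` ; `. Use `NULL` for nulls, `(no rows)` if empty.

Inner query: teams.id where city = 'Fresno'.
Outer: keep matches rows whose team_id is in that set.
Inner query → {2}

6 | 1 ; 12 | 4 ; 26 | 2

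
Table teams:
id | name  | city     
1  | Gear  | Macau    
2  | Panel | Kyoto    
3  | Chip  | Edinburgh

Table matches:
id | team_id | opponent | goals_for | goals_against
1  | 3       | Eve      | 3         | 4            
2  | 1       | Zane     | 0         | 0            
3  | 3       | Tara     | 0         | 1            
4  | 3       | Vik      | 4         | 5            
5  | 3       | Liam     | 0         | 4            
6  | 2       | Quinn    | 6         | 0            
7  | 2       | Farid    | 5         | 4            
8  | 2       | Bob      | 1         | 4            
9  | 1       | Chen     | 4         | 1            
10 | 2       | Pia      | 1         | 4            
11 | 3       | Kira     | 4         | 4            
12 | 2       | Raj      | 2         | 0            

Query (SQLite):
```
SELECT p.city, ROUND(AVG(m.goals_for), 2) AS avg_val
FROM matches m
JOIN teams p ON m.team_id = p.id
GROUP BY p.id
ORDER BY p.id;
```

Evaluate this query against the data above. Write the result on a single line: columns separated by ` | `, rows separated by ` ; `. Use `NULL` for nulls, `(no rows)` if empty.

Macau | 2 ; Kyoto | 3 ; Edinburgh | 2.2

Join each matches row to its teams via team_id.
Group joined rows by teams.id; compute ROUND(AVG(m.goals_for), 2) per group.
  1: ids {2, 9} → ROUND(AVG(m.goals_for), 2)=2
  2: ids {6, 7, 8, 10, 12} → ROUND(AVG(m.goals_for), 2)=3
  3: ids {1, 3, 4, 5, 11} → ROUND(AVG(m.goals_for), 2)=2.2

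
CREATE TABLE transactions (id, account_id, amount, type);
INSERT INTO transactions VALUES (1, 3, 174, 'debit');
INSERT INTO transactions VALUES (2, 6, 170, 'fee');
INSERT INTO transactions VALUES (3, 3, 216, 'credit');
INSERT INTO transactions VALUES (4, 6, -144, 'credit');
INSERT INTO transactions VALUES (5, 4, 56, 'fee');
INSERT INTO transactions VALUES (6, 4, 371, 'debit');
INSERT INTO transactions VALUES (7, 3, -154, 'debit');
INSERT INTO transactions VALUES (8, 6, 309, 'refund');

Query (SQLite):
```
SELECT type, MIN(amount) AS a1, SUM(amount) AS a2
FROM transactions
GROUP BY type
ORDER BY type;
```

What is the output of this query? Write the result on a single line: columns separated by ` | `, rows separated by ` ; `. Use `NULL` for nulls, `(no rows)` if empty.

credit | -144 | 72 ; debit | -154 | 391 ; fee | 56 | 226 ; refund | 309 | 309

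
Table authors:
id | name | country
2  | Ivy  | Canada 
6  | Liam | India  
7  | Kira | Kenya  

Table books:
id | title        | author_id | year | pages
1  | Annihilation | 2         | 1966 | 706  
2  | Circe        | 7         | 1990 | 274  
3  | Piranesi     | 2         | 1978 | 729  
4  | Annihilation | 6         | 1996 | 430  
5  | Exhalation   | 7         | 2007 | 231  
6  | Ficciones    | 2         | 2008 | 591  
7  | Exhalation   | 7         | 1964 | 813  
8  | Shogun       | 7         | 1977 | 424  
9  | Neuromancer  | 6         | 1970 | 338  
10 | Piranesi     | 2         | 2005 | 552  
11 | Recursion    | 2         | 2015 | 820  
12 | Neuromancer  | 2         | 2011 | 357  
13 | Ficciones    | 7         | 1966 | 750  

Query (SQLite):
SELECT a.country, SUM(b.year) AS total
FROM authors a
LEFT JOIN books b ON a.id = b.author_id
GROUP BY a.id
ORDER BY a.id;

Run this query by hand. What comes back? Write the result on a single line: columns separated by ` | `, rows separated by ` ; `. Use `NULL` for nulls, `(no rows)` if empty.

Canada | 11983 ; India | 3966 ; Kenya | 9904

LEFT JOIN keeps every authors row; unmatched ones get NULL for books columns.
Group by authors.id and compute SUM(b.year). SUM over an all-NULL group is NULL.
  2: ids {1, 3, 6, 10, 11, 12} → SUM(b.year)=11983
  6: ids {4, 9} → SUM(b.year)=3966
  7: ids {2, 5, 7, 8, 13} → SUM(b.year)=9904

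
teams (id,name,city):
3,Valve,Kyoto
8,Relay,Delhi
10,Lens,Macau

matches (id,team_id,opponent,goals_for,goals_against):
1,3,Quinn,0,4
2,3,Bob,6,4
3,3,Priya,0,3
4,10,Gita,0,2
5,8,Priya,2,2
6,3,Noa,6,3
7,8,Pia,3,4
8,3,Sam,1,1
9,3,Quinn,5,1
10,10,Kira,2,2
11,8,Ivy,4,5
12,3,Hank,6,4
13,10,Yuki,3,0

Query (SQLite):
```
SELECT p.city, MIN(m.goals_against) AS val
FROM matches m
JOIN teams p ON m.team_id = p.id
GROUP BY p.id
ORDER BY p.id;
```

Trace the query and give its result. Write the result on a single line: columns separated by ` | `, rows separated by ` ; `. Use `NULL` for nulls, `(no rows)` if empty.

Kyoto | 1 ; Delhi | 2 ; Macau | 0

Join each matches row to its teams via team_id.
Group joined rows by teams.id; compute MIN(m.goals_against) per group.
  3: ids {1, 2, 3, 6, 8, 9, 12} → MIN(m.goals_against)=1
  8: ids {5, 7, 11} → MIN(m.goals_against)=2
  10: ids {4, 10, 13} → MIN(m.goals_against)=0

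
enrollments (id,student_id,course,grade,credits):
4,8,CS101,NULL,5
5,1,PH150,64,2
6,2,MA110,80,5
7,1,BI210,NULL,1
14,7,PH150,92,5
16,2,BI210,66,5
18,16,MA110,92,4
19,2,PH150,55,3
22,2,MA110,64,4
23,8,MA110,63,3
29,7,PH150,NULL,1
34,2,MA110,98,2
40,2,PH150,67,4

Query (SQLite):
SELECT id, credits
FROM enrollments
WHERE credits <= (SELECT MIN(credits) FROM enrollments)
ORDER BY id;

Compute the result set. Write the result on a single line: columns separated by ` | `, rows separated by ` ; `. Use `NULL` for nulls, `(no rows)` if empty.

Scalar subquery: MIN(credits) over all enrollments rows = 1.
Keep rows where credits <= that value.

7 | 1 ; 29 | 1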